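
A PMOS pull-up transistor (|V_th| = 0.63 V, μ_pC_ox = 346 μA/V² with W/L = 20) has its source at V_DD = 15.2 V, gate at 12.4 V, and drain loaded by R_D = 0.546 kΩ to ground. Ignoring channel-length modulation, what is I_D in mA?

V_SG = V_DD − V_G = 15.2 − 12.4 = 2.8 V, so V_ov = 2.8 − 0.63 = 2.17 V.
k_p = μ_pC_ox · (W/L) = 6.92 mA/V².
Assume saturation: I_D = ½ k_p V_ov² = 0.5 × 6.92 × 2.17² = 16.3 mA, giving V_SD = V_DD − I_D R_D = 15.2 − 16.3 × 0.546 = 6.3 V.
V_SD = 6.3 V ≥ V_ov = 2.17 V, confirming saturation.

I_D = 16.3 mA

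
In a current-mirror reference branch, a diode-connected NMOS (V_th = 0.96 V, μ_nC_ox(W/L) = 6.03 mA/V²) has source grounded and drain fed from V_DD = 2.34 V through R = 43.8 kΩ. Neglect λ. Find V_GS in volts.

V_GS = 1.06 V

With gate tied to drain, V_GS = V_DS ≥ V_GS − V_th, so the device is in saturation.
KCL at the drain: ½ k_n (V_GS − V_th)² = (V_DD − V_GS)/R.
Let x = V_GS − 0.96. Then 132 x² + x − 1.38 = 0, giving x = 0.0985 V (positive root), so V_GS = 1.06 V.
I_D = (V_DD − V_GS)/R = (2.34 − 1.06) / 43.8 = 0.0293 mA.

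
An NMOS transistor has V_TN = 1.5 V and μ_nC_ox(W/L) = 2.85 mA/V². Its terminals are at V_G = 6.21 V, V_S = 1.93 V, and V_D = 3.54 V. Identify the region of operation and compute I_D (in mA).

Triode; I_D = 9.06 mA

V_GS = V_G − V_S = 6.21 − 1.93 = 4.28 V; V_DS = V_D − V_S = 3.54 − 1.93 = 1.61 V.
V_ov = V_GS − V_TN = 4.28 − 1.5 = 2.78 V.
Since V_DS = 1.61 V < V_ov = 2.78 V, the device is in the triode region.
I_D = k_n [V_ov · V_DS − ½ V_DS²] = 2.85 × [2.78 × 1.61 − 0.5 × 1.61²] = 9.06 mA.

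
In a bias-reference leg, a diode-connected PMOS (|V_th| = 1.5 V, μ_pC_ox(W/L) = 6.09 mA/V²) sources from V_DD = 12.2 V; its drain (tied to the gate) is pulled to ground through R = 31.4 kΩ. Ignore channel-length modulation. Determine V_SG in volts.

V_SG = 1.83 V

With gate tied to drain, V_SG = V_SD ≥ V_SG − |V_th|, so the device is in saturation.
KCL at the drain: ½ k_p (V_SG − |V_th|)² = (V_DD − V_SG)/R.
Let x = V_SG − 1.5. Then 95.6 x² + x − 10.7 = 0, giving x = 0.329 V (positive root), so V_SG = 1.83 V.
I_D = (V_DD − V_SG)/R = (12.2 − 1.83) / 31.4 = 0.33 mA.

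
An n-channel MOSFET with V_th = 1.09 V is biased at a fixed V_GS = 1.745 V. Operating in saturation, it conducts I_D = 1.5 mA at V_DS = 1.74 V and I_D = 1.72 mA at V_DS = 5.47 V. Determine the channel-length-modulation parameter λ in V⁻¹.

λ = 0.0422 V⁻¹

With V_GS fixed, I_D ∝ (1 + λ V_DS) in saturation, so I_D2/I_D1 = (1 + λ V_DS2)/(1 + λ V_DS1).
1.72/1.5 = 1.147 = (1 + 5.47 λ)/(1 + 1.74 λ).
Solving: λ (I_D1 V_DS2 − I_D2 V_DS1) = I_D2 − I_D1, so λ = (1.72 − 1.5) / (1.5 × 5.47 − 1.72 × 1.74) = 0.22 / 5.21 = 0.0422 V⁻¹.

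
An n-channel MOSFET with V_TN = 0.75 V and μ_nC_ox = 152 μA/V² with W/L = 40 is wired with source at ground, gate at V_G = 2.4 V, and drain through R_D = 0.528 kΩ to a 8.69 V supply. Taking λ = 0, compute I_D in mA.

V_GS = V_G = 2.4 V, so V_ov = 2.4 − 0.75 = 1.65 V.
k_n = μ_nC_ox · (W/L) = 6.08 mA/V².
Assume saturation: I_D = ½ k_n V_ov² = 0.5 × 6.08 × 1.65² = 8.28 mA, giving V_DS = V_DD − I_D R_D = 8.69 − 8.28 × 0.528 = 4.32 V.
V_DS = 4.32 V ≥ V_ov = 1.65 V, confirming saturation.

I_D = 8.28 mA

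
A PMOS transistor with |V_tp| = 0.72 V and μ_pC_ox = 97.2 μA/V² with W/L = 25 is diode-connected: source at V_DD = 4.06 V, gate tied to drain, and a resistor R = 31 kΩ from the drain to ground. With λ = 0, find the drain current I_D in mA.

With gate tied to drain, V_SG = V_SD ≥ V_SG − |V_tp|, so the device is in saturation.
k_p = μ_pC_ox · (W/L) = 2.43 mA/V².
KCL at the drain: ½ k_p (V_SG − |V_tp|)² = (V_DD − V_SG)/R.
Let x = V_SG − 0.72. Then 37.7 x² + x − 3.34 = 0, giving x = 0.285 V (positive root), so V_SG = 1 V.
I_D = (V_DD − V_SG)/R = (4.06 − 1) / 31 = 0.0986 mA.

I_D = 0.0986 mA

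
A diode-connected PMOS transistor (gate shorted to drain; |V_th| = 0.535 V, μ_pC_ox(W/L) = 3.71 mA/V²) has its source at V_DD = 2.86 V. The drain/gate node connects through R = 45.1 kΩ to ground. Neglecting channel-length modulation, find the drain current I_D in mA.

I_D = 0.0480 mA

With gate tied to drain, V_SG = V_SD ≥ V_SG − |V_th|, so the device is in saturation.
KCL at the drain: ½ k_p (V_SG − |V_th|)² = (V_DD − V_SG)/R.
Let x = V_SG − 0.535. Then 83.7 x² + x − 2.325 = 0, giving x = 0.161 V (positive root), so V_SG = 0.696 V.
I_D = (V_DD − V_SG)/R = (2.86 − 0.696) / 45.1 = 0.048 mA.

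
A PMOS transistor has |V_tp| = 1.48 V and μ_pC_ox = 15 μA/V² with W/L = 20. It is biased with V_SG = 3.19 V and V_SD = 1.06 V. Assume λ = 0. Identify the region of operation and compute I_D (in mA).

Triode; I_D = 0.375 mA

k_p = μ_pC_ox · (W/L) = 0.3 mA/V².
V_ov = V_SG − |V_tp| = 3.19 − 1.48 = 1.71 V.
Since V_SD = 1.06 V < V_ov = 1.71 V, the device is in the triode region.
I_D = k_p [V_ov · V_SD − ½ V_SD²] = 0.3 × [1.71 × 1.06 − 0.5 × 1.06²] = 0.375 mA.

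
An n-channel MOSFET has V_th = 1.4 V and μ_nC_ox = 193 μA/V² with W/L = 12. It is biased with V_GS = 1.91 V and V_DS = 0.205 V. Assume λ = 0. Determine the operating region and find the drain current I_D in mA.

Triode; I_D = 0.193 mA

k_n = μ_nC_ox · (W/L) = 2.316 mA/V².
V_ov = V_GS − V_th = 1.91 − 1.4 = 0.51 V.
Since V_DS = 0.205 V < V_ov = 0.51 V, the device is in the triode region.
I_D = k_n [V_ov · V_DS − ½ V_DS²] = 2.316 × [0.51 × 0.205 − 0.5 × 0.205²] = 0.193 mA.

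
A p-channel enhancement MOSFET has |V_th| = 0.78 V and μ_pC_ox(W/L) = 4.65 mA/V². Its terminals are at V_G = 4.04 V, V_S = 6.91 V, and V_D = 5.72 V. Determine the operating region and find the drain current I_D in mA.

V_SG = V_S − V_G = 6.91 − 4.04 = 2.87 V; V_SD = V_S − V_D = 6.91 − 5.72 = 1.19 V.
V_ov = V_SG − |V_th| = 2.87 − 0.78 = 2.09 V.
Since V_SD = 1.19 V < V_ov = 2.09 V, the device is in the triode region.
I_D = k_p [V_ov · V_SD − ½ V_SD²] = 4.65 × [2.09 × 1.19 − 0.5 × 1.19²] = 8.27 mA.

Triode; I_D = 8.27 mA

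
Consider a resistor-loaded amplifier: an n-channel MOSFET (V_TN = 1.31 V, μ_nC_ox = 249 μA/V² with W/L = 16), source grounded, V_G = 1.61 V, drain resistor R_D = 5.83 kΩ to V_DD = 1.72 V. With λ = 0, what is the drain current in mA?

I_D = 0.179 mA

V_GS = V_G = 1.61 V, so V_ov = 1.61 − 1.31 = 0.3 V.
k_n = μ_nC_ox · (W/L) = 3.984 mA/V².
Assume saturation: I_D = ½ k_n V_ov² = 0.5 × 3.984 × 0.3² = 0.179 mA, giving V_DS = V_DD − I_D R_D = 1.72 − 0.179 × 5.83 = 0.675 V.
V_DS = 0.675 V ≥ V_ov = 0.3 V, confirming saturation.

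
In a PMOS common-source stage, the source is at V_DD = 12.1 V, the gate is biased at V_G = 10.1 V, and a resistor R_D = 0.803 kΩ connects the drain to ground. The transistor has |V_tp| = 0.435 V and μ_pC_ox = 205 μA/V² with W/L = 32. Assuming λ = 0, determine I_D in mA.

V_SG = V_DD − V_G = 12.1 − 10.1 = 2 V, so V_ov = 2 − 0.435 = 1.56 V.
k_p = μ_pC_ox · (W/L) = 6.56 mA/V².
Assume saturation: I_D = ½ k_p V_ov² = 0.5 × 6.56 × 1.56² = 8.03 mA, giving V_SD = V_DD − I_D R_D = 12.1 − 8.03 × 0.803 = 5.65 V.
V_SD = 5.65 V ≥ V_ov = 1.56 V, confirming saturation.

I_D = 8.03 mA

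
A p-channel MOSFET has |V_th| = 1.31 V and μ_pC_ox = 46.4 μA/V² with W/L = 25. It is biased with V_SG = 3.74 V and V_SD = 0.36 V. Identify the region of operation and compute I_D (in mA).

Triode; I_D = 0.940 mA

k_p = μ_pC_ox · (W/L) = 1.16 mA/V².
V_ov = V_SG − |V_th| = 3.74 − 1.31 = 2.43 V.
Since V_SD = 0.36 V < V_ov = 2.43 V, the device is in the triode region.
I_D = k_p [V_ov · V_SD − ½ V_SD²] = 1.16 × [2.43 × 0.36 − 0.5 × 0.36²] = 0.94 mA.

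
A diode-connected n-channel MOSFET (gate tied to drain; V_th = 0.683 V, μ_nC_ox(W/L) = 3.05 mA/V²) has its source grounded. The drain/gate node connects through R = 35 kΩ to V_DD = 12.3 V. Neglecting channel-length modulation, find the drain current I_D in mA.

I_D = 0.319 mA

With gate tied to drain, V_GS = V_DS ≥ V_GS − V_th, so the device is in saturation.
KCL at the drain: ½ k_n (V_GS − V_th)² = (V_DD − V_GS)/R.
Let x = V_GS − 0.683. Then 53.4 x² + x − 11.62 = 0, giving x = 0.457 V (positive root), so V_GS = 1.14 V.
I_D = (V_DD − V_GS)/R = (12.3 − 1.14) / 35 = 0.319 mA.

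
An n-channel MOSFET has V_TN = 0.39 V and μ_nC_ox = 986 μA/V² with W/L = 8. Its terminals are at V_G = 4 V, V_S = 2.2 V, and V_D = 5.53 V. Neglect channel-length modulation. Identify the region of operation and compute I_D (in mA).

V_GS = V_G − V_S = 4 − 2.2 = 1.8 V; V_DS = V_D − V_S = 5.53 − 2.2 = 3.33 V.
k_n = μ_nC_ox · (W/L) = 7.888 mA/V².
V_ov = V_GS − V_TN = 1.8 − 0.39 = 1.41 V.
Since V_DS = 3.33 V ≥ V_ov = 1.41 V, the device is in saturation.
I_D = ½ k_n V_ov² = 0.5 × 7.888 × 1.41² = 7.84 mA.

Saturation; I_D = 7.84 mA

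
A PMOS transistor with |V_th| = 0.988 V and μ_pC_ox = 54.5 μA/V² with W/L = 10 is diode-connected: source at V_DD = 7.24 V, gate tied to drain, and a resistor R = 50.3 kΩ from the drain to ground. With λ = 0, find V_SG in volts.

With gate tied to drain, V_SG = V_SD ≥ V_SG − |V_th|, so the device is in saturation.
k_p = μ_pC_ox · (W/L) = 0.545 mA/V².
KCL at the drain: ½ k_p (V_SG − |V_th|)² = (V_DD − V_SG)/R.
Let x = V_SG − 0.988. Then 13.7 x² + x − 6.252 = 0, giving x = 0.64 V (positive root), so V_SG = 1.63 V.
I_D = (V_DD − V_SG)/R = (7.24 − 1.63) / 50.3 = 0.112 mA.

V_SG = 1.63 V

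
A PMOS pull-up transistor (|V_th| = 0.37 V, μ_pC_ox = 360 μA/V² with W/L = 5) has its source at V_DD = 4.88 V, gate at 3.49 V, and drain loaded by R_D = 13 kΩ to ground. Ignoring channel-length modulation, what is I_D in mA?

I_D = 0.359 mA

V_SG = V_DD − V_G = 4.88 − 3.49 = 1.39 V, so V_ov = 1.39 − 0.37 = 1.02 V.
k_p = μ_pC_ox · (W/L) = 1.8 mA/V².
Assume saturation: I_D = ½ k_p V_ov² = 0.5 × 1.8 × 1.02² = 0.936 mA, giving V_SD = V_DD − I_D R_D = 4.88 − 0.936 × 13 = -7.29 V.
But -7.29 V < V_ov = 1.02 V, so the device is actually in triode.
In triode I_D = k_p[V_ov V_SD − ½ V_SD²] and I_D = (V_DD − V_SD)/R_D. Equating: 11.7 V_SD² − 24.87 V_SD + 4.88 = 0, giving V_SD = 0.219 V (the root below V_ov).
I_D = (4.88 − 0.219) / 13 = 0.359 mA.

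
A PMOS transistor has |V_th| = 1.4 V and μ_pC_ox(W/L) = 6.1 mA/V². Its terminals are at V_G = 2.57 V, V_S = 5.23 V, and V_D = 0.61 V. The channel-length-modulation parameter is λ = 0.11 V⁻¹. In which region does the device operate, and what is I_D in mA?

V_SG = V_S − V_G = 5.23 − 2.57 = 2.66 V; V_SD = V_S − V_D = 5.23 − 0.61 = 4.62 V.
V_ov = V_SG − |V_th| = 2.66 − 1.4 = 1.26 V.
Since V_SD = 4.62 V ≥ V_ov = 1.26 V, the device is in saturation.
I_D = ½ k_p V_ov² (1 + λ V_SD) = 0.5 × 6.1 × 1.26² × (1 + 0.11 × 4.62) = 7.3 mA.

Saturation; I_D = 7.30 mA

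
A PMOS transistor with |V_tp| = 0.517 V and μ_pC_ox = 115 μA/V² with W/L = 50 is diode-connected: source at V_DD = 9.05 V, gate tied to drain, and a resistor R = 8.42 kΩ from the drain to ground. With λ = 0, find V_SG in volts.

With gate tied to drain, V_SG = V_SD ≥ V_SG − |V_tp|, so the device is in saturation.
k_p = μ_pC_ox · (W/L) = 5.75 mA/V².
KCL at the drain: ½ k_p (V_SG − |V_tp|)² = (V_DD − V_SG)/R.
Let x = V_SG − 0.517. Then 24.2 x² + x − 8.533 = 0, giving x = 0.573 V (positive root), so V_SG = 1.09 V.
I_D = (V_DD − V_SG)/R = (9.05 − 1.09) / 8.42 = 0.945 mA.

V_SG = 1.09 V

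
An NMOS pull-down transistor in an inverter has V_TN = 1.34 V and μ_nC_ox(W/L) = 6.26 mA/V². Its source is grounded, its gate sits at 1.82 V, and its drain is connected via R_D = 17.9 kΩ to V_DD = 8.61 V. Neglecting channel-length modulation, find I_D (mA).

I_D = 0.470 mA

V_GS = V_G = 1.82 V, so V_ov = 1.82 − 1.34 = 0.48 V.
Assume saturation: I_D = ½ k_n V_ov² = 0.5 × 6.26 × 0.48² = 0.721 mA, giving V_DS = V_DD − I_D R_D = 8.61 − 0.721 × 17.9 = -4.3 V.
But -4.3 V < V_ov = 0.48 V, so the device is actually in triode.
In triode I_D = k_n[V_ov V_DS − ½ V_DS²] and I_D = (V_DD − V_DS)/R_D. Equating: 56 V_DS² − 54.79 V_DS + 8.61 = 0, giving V_DS = 0.197 V (the root below V_ov).
I_D = (8.61 − 0.197) / 17.9 = 0.47 mA.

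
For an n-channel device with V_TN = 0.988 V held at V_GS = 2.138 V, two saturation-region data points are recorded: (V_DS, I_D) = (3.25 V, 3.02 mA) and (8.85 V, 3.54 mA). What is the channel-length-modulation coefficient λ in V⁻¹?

With V_GS fixed, I_D ∝ (1 + λ V_DS) in saturation, so I_D2/I_D1 = (1 + λ V_DS2)/(1 + λ V_DS1).
3.54/3.02 = 1.172 = (1 + 8.85 λ)/(1 + 3.25 λ).
Solving: λ (I_D1 V_DS2 − I_D2 V_DS1) = I_D2 − I_D1, so λ = (3.54 − 3.02) / (3.02 × 8.85 − 3.54 × 3.25) = 0.52 / 15.2 = 0.0342 V⁻¹.

λ = 0.0342 V⁻¹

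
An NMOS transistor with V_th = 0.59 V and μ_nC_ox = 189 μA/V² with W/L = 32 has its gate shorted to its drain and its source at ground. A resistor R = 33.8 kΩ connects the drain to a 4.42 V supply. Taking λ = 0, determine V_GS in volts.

With gate tied to drain, V_GS = V_DS ≥ V_GS − V_th, so the device is in saturation.
k_n = μ_nC_ox · (W/L) = 6.048 mA/V².
KCL at the drain: ½ k_n (V_GS − V_th)² = (V_DD − V_GS)/R.
Let x = V_GS − 0.59. Then 102 x² + x − 3.83 = 0, giving x = 0.189 V (positive root), so V_GS = 0.779 V.
I_D = (V_DD − V_GS)/R = (4.42 − 0.779) / 33.8 = 0.108 mA.

V_GS = 0.779 V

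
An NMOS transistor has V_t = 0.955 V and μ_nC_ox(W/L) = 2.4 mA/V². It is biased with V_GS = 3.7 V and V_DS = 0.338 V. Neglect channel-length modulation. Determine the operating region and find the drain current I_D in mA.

V_ov = V_GS − V_t = 3.7 − 0.955 = 2.75 V.
Since V_DS = 0.338 V < V_ov = 2.75 V, the device is in the triode region.
I_D = k_n [V_ov · V_DS − ½ V_DS²] = 2.4 × [2.75 × 0.338 − 0.5 × 0.338²] = 2.09 mA.

Triode; I_D = 2.09 mA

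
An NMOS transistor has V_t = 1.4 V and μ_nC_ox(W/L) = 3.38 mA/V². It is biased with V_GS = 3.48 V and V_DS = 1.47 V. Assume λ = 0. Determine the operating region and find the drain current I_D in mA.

Triode; I_D = 6.68 mA

V_ov = V_GS − V_t = 3.48 − 1.4 = 2.08 V.
Since V_DS = 1.47 V < V_ov = 2.08 V, the device is in the triode region.
I_D = k_n [V_ov · V_DS − ½ V_DS²] = 3.38 × [2.08 × 1.47 − 0.5 × 1.47²] = 6.68 mA.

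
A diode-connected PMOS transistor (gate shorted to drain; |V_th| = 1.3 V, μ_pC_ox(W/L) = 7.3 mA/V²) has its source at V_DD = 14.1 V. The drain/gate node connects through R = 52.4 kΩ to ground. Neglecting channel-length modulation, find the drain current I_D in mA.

I_D = 0.239 mA

With gate tied to drain, V_SG = V_SD ≥ V_SG − |V_th|, so the device is in saturation.
KCL at the drain: ½ k_p (V_SG − |V_th|)² = (V_DD − V_SG)/R.
Let x = V_SG − 1.3. Then 191 x² + x − 12.8 = 0, giving x = 0.256 V (positive root), so V_SG = 1.56 V.
I_D = (V_DD − V_SG)/R = (14.1 − 1.56) / 52.4 = 0.239 mA.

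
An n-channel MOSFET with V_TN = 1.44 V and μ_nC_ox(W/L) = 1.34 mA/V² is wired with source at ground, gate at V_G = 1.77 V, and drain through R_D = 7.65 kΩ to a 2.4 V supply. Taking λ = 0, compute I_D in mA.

I_D = 0.0730 mA

V_GS = V_G = 1.77 V, so V_ov = 1.77 − 1.44 = 0.33 V.
Assume saturation: I_D = ½ k_n V_ov² = 0.5 × 1.34 × 0.33² = 0.073 mA, giving V_DS = V_DD − I_D R_D = 2.4 − 0.073 × 7.65 = 1.84 V.
V_DS = 1.84 V ≥ V_ov = 0.33 V, confirming saturation.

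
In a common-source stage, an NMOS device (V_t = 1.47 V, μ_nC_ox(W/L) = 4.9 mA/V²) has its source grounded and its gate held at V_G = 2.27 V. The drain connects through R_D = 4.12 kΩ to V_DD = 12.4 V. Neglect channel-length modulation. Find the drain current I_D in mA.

I_D = 1.57 mA

V_GS = V_G = 2.27 V, so V_ov = 2.27 − 1.47 = 0.8 V.
Assume saturation: I_D = ½ k_n V_ov² = 0.5 × 4.9 × 0.8² = 1.57 mA, giving V_DS = V_DD − I_D R_D = 12.4 − 1.57 × 4.12 = 5.94 V.
V_DS = 5.94 V ≥ V_ov = 0.8 V, confirming saturation.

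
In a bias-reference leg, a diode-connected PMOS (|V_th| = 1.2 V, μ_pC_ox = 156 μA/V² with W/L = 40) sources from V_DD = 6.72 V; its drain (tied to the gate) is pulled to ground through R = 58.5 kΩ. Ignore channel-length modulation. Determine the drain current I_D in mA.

I_D = 0.0914 mA

With gate tied to drain, V_SG = V_SD ≥ V_SG − |V_th|, so the device is in saturation.
k_p = μ_pC_ox · (W/L) = 6.24 mA/V².
KCL at the drain: ½ k_p (V_SG − |V_th|)² = (V_DD − V_SG)/R.
Let x = V_SG − 1.2. Then 183 x² + x − 5.52 = 0, giving x = 0.171 V (positive root), so V_SG = 1.37 V.
I_D = (V_DD − V_SG)/R = (6.72 − 1.37) / 58.5 = 0.0914 mA.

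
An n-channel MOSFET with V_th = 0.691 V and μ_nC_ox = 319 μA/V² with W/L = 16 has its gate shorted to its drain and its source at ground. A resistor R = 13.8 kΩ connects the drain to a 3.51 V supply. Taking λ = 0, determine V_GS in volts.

V_GS = 0.960 V

With gate tied to drain, V_GS = V_DS ≥ V_GS − V_th, so the device is in saturation.
k_n = μ_nC_ox · (W/L) = 5.104 mA/V².
KCL at the drain: ½ k_n (V_GS − V_th)² = (V_DD − V_GS)/R.
Let x = V_GS − 0.691. Then 35.2 x² + x − 2.819 = 0, giving x = 0.269 V (positive root), so V_GS = 0.96 V.
I_D = (V_DD − V_GS)/R = (3.51 − 0.96) / 13.8 = 0.185 mA.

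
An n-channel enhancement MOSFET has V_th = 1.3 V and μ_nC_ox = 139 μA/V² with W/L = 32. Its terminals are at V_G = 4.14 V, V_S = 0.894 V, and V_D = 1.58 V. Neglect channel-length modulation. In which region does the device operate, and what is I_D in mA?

V_GS = V_G − V_S = 4.14 − 0.894 = 3.25 V; V_DS = V_D − V_S = 1.58 − 0.894 = 0.686 V.
k_n = μ_nC_ox · (W/L) = 4.448 mA/V².
V_ov = V_GS − V_th = 3.25 − 1.3 = 1.95 V.
Since V_DS = 0.686 V < V_ov = 1.95 V, the device is in the triode region.
I_D = k_n [V_ov · V_DS − ½ V_DS²] = 4.448 × [1.95 × 0.686 − 0.5 × 0.686²] = 4.89 mA.

Triode; I_D = 4.89 mA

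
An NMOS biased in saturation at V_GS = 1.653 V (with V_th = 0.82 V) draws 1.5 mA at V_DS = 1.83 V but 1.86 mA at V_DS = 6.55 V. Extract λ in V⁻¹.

With V_GS fixed, I_D ∝ (1 + λ V_DS) in saturation, so I_D2/I_D1 = (1 + λ V_DS2)/(1 + λ V_DS1).
1.86/1.5 = 1.24 = (1 + 6.55 λ)/(1 + 1.83 λ).
Solving: λ (I_D1 V_DS2 − I_D2 V_DS1) = I_D2 − I_D1, so λ = (1.86 − 1.5) / (1.5 × 6.55 − 1.86 × 1.83) = 0.36 / 6.42 = 0.0561 V⁻¹.

λ = 0.0561 V⁻¹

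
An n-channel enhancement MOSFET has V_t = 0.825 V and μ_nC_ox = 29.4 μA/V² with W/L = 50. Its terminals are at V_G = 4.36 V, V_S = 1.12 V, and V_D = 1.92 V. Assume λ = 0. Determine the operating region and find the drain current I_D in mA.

V_GS = V_G − V_S = 4.36 − 1.12 = 3.24 V; V_DS = V_D − V_S = 1.92 − 1.12 = 0.8 V.
k_n = μ_nC_ox · (W/L) = 1.47 mA/V².
V_ov = V_GS − V_t = 3.24 − 0.825 = 2.42 V.
Since V_DS = 0.8 V < V_ov = 2.42 V, the device is in the triode region.
I_D = k_n [V_ov · V_DS − ½ V_DS²] = 1.47 × [2.42 × 0.8 − 0.5 × 0.8²] = 2.37 mA.

Triode; I_D = 2.37 mA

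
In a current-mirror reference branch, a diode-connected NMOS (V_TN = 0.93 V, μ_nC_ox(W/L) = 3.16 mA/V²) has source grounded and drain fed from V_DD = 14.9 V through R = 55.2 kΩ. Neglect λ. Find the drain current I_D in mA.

With gate tied to drain, V_GS = V_DS ≥ V_GS − V_TN, so the device is in saturation.
KCL at the drain: ½ k_n (V_GS − V_TN)² = (V_DD − V_GS)/R.
Let x = V_GS − 0.93. Then 87.2 x² + x − 13.97 = 0, giving x = 0.395 V (positive root), so V_GS = 1.32 V.
I_D = (V_DD − V_GS)/R = (14.9 − 1.32) / 55.2 = 0.246 mA.

I_D = 0.246 mA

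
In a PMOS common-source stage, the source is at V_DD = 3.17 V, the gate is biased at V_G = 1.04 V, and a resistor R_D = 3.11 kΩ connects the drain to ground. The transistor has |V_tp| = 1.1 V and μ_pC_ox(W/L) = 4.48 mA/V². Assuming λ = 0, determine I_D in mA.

V_SG = V_DD − V_G = 3.17 − 1.04 = 2.13 V, so V_ov = 2.13 − 1.1 = 1.03 V.
Assume saturation: I_D = ½ k_p V_ov² = 0.5 × 4.48 × 1.03² = 2.38 mA, giving V_SD = V_DD − I_D R_D = 3.17 − 2.38 × 3.11 = -4.22 V.
But -4.22 V < V_ov = 1.03 V, so the device is actually in triode.
In triode I_D = k_p[V_ov V_SD − ½ V_SD²] and I_D = (V_DD − V_SD)/R_D. Equating: 6.97 V_SD² − 15.35 V_SD + 3.17 = 0, giving V_SD = 0.231 V (the root below V_ov).
I_D = (3.17 − 0.231) / 3.11 = 0.945 mA.

I_D = 0.945 mA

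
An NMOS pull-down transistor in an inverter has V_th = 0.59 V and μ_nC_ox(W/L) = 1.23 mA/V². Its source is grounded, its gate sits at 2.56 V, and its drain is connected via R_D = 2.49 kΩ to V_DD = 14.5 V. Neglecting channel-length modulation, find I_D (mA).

V_GS = V_G = 2.56 V, so V_ov = 2.56 − 0.59 = 1.97 V.
Assume saturation: I_D = ½ k_n V_ov² = 0.5 × 1.23 × 1.97² = 2.39 mA, giving V_DS = V_DD − I_D R_D = 14.5 − 2.39 × 2.49 = 8.56 V.
V_DS = 8.56 V ≥ V_ov = 1.97 V, confirming saturation.

I_D = 2.39 mA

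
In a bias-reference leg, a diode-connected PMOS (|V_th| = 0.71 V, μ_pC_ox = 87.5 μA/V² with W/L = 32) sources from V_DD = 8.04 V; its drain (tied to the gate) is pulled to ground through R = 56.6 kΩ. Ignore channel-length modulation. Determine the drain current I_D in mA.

I_D = 0.124 mA

With gate tied to drain, V_SG = V_SD ≥ V_SG − |V_th|, so the device is in saturation.
k_p = μ_pC_ox · (W/L) = 2.8 mA/V².
KCL at the drain: ½ k_p (V_SG − |V_th|)² = (V_DD − V_SG)/R.
Let x = V_SG − 0.71. Then 79.2 x² + x − 7.33 = 0, giving x = 0.298 V (positive root), so V_SG = 1.01 V.
I_D = (V_DD − V_SG)/R = (8.04 − 1.01) / 56.6 = 0.124 mA.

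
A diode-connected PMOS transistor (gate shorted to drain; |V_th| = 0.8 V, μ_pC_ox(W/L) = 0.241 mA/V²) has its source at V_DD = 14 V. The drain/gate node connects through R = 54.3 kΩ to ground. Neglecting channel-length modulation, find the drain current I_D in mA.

I_D = 0.218 mA

With gate tied to drain, V_SG = V_SD ≥ V_SG − |V_th|, so the device is in saturation.
KCL at the drain: ½ k_p (V_SG − |V_th|)² = (V_DD − V_SG)/R.
Let x = V_SG − 0.8. Then 6.54 x² + x − 13.2 = 0, giving x = 1.35 V (positive root), so V_SG = 2.15 V.
I_D = (V_DD − V_SG)/R = (14 − 2.15) / 54.3 = 0.218 mA.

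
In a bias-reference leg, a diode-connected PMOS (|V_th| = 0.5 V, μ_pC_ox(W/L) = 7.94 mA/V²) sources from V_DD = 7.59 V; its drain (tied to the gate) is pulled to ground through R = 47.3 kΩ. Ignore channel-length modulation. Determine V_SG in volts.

V_SG = 0.692 V

With gate tied to drain, V_SG = V_SD ≥ V_SG − |V_th|, so the device is in saturation.
KCL at the drain: ½ k_p (V_SG − |V_th|)² = (V_DD − V_SG)/R.
Let x = V_SG − 0.5. Then 188 x² + x − 7.09 = 0, giving x = 0.192 V (positive root), so V_SG = 0.692 V.
I_D = (V_DD − V_SG)/R = (7.59 − 0.692) / 47.3 = 0.146 mA.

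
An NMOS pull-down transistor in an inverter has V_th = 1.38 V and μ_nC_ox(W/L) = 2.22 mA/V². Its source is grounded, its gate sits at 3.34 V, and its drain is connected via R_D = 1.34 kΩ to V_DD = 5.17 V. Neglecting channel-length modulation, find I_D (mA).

V_GS = V_G = 3.34 V, so V_ov = 3.34 − 1.38 = 1.96 V.
Assume saturation: I_D = ½ k_n V_ov² = 0.5 × 2.22 × 1.96² = 4.26 mA, giving V_DS = V_DD − I_D R_D = 5.17 − 4.26 × 1.34 = -0.544 V.
But -0.544 V < V_ov = 1.96 V, so the device is actually in triode.
In triode I_D = k_n[V_ov V_DS − ½ V_DS²] and I_D = (V_DD − V_DS)/R_D. Equating: 1.49 V_DS² − 6.831 V_DS + 5.17 = 0, giving V_DS = 0.956 V (the root below V_ov).
I_D = (5.17 − 0.956) / 1.34 = 3.14 mA.

I_D = 3.14 mA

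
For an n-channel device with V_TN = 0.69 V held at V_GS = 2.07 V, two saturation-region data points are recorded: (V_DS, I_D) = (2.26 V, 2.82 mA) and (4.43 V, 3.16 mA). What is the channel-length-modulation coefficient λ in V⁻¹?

λ = 0.0635 V⁻¹

With V_GS fixed, I_D ∝ (1 + λ V_DS) in saturation, so I_D2/I_D1 = (1 + λ V_DS2)/(1 + λ V_DS1).
3.16/2.82 = 1.121 = (1 + 4.43 λ)/(1 + 2.26 λ).
Solving: λ (I_D1 V_DS2 − I_D2 V_DS1) = I_D2 − I_D1, so λ = (3.16 − 2.82) / (2.82 × 4.43 − 3.16 × 2.26) = 0.34 / 5.35 = 0.0635 V⁻¹.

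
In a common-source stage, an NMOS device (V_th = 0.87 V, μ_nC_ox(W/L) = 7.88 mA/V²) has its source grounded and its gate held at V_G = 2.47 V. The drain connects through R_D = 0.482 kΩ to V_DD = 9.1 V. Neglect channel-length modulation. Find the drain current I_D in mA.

V_GS = V_G = 2.47 V, so V_ov = 2.47 − 0.87 = 1.6 V.
Assume saturation: I_D = ½ k_n V_ov² = 0.5 × 7.88 × 1.6² = 10.1 mA, giving V_DS = V_DD − I_D R_D = 9.1 − 10.1 × 0.482 = 4.24 V.
V_DS = 4.24 V ≥ V_ov = 1.6 V, confirming saturation.

I_D = 10.1 mA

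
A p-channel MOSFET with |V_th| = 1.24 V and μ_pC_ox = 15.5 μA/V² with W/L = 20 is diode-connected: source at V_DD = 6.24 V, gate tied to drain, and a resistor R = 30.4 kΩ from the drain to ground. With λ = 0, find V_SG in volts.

With gate tied to drain, V_SG = V_SD ≥ V_SG − |V_th|, so the device is in saturation.
k_p = μ_pC_ox · (W/L) = 0.31 mA/V².
KCL at the drain: ½ k_p (V_SG − |V_th|)² = (V_DD − V_SG)/R.
Let x = V_SG − 1.24. Then 4.71 x² + x − 5 = 0, giving x = 0.929 V (positive root), so V_SG = 2.17 V.
I_D = (V_DD − V_SG)/R = (6.24 − 2.17) / 30.4 = 0.134 mA.

V_SG = 2.17 V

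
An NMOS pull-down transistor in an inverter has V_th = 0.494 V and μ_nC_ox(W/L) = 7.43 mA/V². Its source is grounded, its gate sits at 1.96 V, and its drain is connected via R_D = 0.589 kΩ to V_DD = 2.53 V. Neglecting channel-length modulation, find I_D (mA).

V_GS = V_G = 1.96 V, so V_ov = 1.96 − 0.494 = 1.47 V.
Assume saturation: I_D = ½ k_n V_ov² = 0.5 × 7.43 × 1.47² = 7.98 mA, giving V_DS = V_DD − I_D R_D = 2.53 − 7.98 × 0.589 = -2.17 V.
But -2.17 V < V_ov = 1.47 V, so the device is actually in triode.
In triode I_D = k_n[V_ov V_DS − ½ V_DS²] and I_D = (V_DD − V_DS)/R_D. Equating: 2.19 V_DS² − 7.416 V_DS + 2.53 = 0, giving V_DS = 0.385 V (the root below V_ov).
I_D = (2.53 − 0.385) / 0.589 = 3.64 mA.

I_D = 3.64 mA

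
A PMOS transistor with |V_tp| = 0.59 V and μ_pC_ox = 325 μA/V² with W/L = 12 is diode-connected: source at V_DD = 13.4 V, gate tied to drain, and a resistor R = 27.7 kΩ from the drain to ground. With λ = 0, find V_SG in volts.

V_SG = 1.07 V

With gate tied to drain, V_SG = V_SD ≥ V_SG − |V_tp|, so the device is in saturation.
k_p = μ_pC_ox · (W/L) = 3.9 mA/V².
KCL at the drain: ½ k_p (V_SG − |V_tp|)² = (V_DD − V_SG)/R.
Let x = V_SG − 0.59. Then 54 x² + x − 12.81 = 0, giving x = 0.478 V (positive root), so V_SG = 1.07 V.
I_D = (V_DD − V_SG)/R = (13.4 − 1.07) / 27.7 = 0.445 mA.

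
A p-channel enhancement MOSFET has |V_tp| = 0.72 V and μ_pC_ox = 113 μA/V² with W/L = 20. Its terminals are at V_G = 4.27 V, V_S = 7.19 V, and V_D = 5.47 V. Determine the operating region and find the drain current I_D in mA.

V_SG = V_S − V_G = 7.19 − 4.27 = 2.92 V; V_SD = V_S − V_D = 7.19 − 5.47 = 1.72 V.
k_p = μ_pC_ox · (W/L) = 2.26 mA/V².
V_ov = V_SG − |V_tp| = 2.92 − 0.72 = 2.2 V.
Since V_SD = 1.72 V < V_ov = 2.2 V, the device is in the triode region.
I_D = k_p [V_ov · V_SD − ½ V_SD²] = 2.26 × [2.2 × 1.72 − 0.5 × 1.72²] = 5.21 mA.

Triode; I_D = 5.21 mA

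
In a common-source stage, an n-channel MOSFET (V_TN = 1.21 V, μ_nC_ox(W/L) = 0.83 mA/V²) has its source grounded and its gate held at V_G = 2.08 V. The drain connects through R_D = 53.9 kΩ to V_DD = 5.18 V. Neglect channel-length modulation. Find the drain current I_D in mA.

I_D = 0.0935 mA

V_GS = V_G = 2.08 V, so V_ov = 2.08 − 1.21 = 0.87 V.
Assume saturation: I_D = ½ k_n V_ov² = 0.5 × 0.83 × 0.87² = 0.314 mA, giving V_DS = V_DD − I_D R_D = 5.18 − 0.314 × 53.9 = -11.8 V.
But -11.8 V < V_ov = 0.87 V, so the device is actually in triode.
In triode I_D = k_n[V_ov V_DS − ½ V_DS²] and I_D = (V_DD − V_DS)/R_D. Equating: 22.4 V_DS² − 39.92 V_DS + 5.18 = 0, giving V_DS = 0.141 V (the root below V_ov).
I_D = (5.18 − 0.141) / 53.9 = 0.0935 mA.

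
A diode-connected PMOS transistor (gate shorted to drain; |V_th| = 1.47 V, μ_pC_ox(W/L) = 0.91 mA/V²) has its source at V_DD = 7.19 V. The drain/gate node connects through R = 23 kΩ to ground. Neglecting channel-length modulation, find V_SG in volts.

V_SG = 2.16 V

With gate tied to drain, V_SG = V_SD ≥ V_SG − |V_th|, so the device is in saturation.
KCL at the drain: ½ k_p (V_SG − |V_th|)² = (V_DD − V_SG)/R.
Let x = V_SG − 1.47. Then 10.5 x² + x − 5.72 = 0, giving x = 0.693 V (positive root), so V_SG = 2.16 V.
I_D = (V_DD − V_SG)/R = (7.19 − 2.16) / 23 = 0.219 mA.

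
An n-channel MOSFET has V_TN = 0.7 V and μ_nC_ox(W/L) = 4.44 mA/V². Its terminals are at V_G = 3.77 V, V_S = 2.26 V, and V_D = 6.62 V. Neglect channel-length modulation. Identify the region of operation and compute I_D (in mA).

V_GS = V_G − V_S = 3.77 − 2.26 = 1.51 V; V_DS = V_D − V_S = 6.62 − 2.26 = 4.36 V.
V_ov = V_GS − V_TN = 1.51 − 0.7 = 0.81 V.
Since V_DS = 4.36 V ≥ V_ov = 0.81 V, the device is in saturation.
I_D = ½ k_n V_ov² = 0.5 × 4.44 × 0.81² = 1.46 mA.

Saturation; I_D = 1.46 mA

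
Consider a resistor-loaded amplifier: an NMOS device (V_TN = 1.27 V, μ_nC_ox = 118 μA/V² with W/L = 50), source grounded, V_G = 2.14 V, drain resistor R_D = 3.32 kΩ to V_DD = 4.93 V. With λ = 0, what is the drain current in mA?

I_D = 1.38 mA

V_GS = V_G = 2.14 V, so V_ov = 2.14 − 1.27 = 0.87 V.
k_n = μ_nC_ox · (W/L) = 5.9 mA/V².
Assume saturation: I_D = ½ k_n V_ov² = 0.5 × 5.9 × 0.87² = 2.23 mA, giving V_DS = V_DD − I_D R_D = 4.93 − 2.23 × 3.32 = -2.48 V.
But -2.48 V < V_ov = 0.87 V, so the device is actually in triode.
In triode I_D = k_n[V_ov V_DS − ½ V_DS²] and I_D = (V_DD − V_DS)/R_D. Equating: 9.79 V_DS² − 18.04 V_DS + 4.93 = 0, giving V_DS = 0.334 V (the root below V_ov).
I_D = (4.93 − 0.334) / 3.32 = 1.38 mA.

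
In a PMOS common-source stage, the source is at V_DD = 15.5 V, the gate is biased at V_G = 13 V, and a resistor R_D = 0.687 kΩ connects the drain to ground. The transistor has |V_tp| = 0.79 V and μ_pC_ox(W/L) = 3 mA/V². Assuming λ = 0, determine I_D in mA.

V_SG = V_DD − V_G = 15.5 − 13 = 2.5 V, so V_ov = 2.5 − 0.79 = 1.71 V.
Assume saturation: I_D = ½ k_p V_ov² = 0.5 × 3 × 1.71² = 4.39 mA, giving V_SD = V_DD − I_D R_D = 15.5 − 4.39 × 0.687 = 12.5 V.
V_SD = 12.5 V ≥ V_ov = 1.71 V, confirming saturation.

I_D = 4.39 mA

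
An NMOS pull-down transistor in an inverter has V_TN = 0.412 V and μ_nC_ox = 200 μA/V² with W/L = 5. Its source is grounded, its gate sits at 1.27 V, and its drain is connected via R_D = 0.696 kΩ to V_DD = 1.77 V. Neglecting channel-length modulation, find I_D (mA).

I_D = 0.368 mA

V_GS = V_G = 1.27 V, so V_ov = 1.27 − 0.412 = 0.858 V.
k_n = μ_nC_ox · (W/L) = 1 mA/V².
Assume saturation: I_D = ½ k_n V_ov² = 0.5 × 1 × 0.858² = 0.368 mA, giving V_DS = V_DD − I_D R_D = 1.77 − 0.368 × 0.696 = 1.51 V.
V_DS = 1.51 V ≥ V_ov = 0.858 V, confirming saturation.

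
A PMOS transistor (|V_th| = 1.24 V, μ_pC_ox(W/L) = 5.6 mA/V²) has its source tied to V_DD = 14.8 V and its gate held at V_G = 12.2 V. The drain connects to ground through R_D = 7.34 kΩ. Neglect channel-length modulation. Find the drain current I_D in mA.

I_D = 1.98 mA

V_SG = V_DD − V_G = 14.8 − 12.2 = 2.6 V, so V_ov = 2.6 − 1.24 = 1.36 V.
Assume saturation: I_D = ½ k_p V_ov² = 0.5 × 5.6 × 1.36² = 5.18 mA, giving V_SD = V_DD − I_D R_D = 14.8 − 5.18 × 7.34 = -23.2 V.
But -23.2 V < V_ov = 1.36 V, so the device is actually in triode.
In triode I_D = k_p[V_ov V_SD − ½ V_SD²] and I_D = (V_DD − V_SD)/R_D. Equating: 20.6 V_SD² − 56.9 V_SD + 14.8 = 0, giving V_SD = 0.291 V (the root below V_ov).
I_D = (14.8 − 0.291) / 7.34 = 1.98 mA.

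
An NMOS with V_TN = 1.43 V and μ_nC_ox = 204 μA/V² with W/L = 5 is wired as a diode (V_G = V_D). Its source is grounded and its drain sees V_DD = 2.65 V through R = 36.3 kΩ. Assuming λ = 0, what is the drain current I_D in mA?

With gate tied to drain, V_GS = V_DS ≥ V_GS − V_TN, so the device is in saturation.
k_n = μ_nC_ox · (W/L) = 1.02 mA/V².
KCL at the drain: ½ k_n (V_GS − V_TN)² = (V_DD − V_GS)/R.
Let x = V_GS − 1.43. Then 18.5 x² + x − 1.22 = 0, giving x = 0.231 V (positive root), so V_GS = 1.66 V.
I_D = (V_DD − V_GS)/R = (2.65 − 1.66) / 36.3 = 0.0272 mA.

I_D = 0.0272 mA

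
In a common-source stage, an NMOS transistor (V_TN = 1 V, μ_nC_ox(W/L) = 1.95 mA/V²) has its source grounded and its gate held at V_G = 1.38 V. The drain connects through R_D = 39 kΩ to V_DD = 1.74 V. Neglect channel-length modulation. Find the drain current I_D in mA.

I_D = 0.0430 mA

V_GS = V_G = 1.38 V, so V_ov = 1.38 − 1 = 0.38 V.
Assume saturation: I_D = ½ k_n V_ov² = 0.5 × 1.95 × 0.38² = 0.141 mA, giving V_DS = V_DD − I_D R_D = 1.74 − 0.141 × 39 = -3.75 V.
But -3.75 V < V_ov = 0.38 V, so the device is actually in triode.
In triode I_D = k_n[V_ov V_DS − ½ V_DS²] and I_D = (V_DD − V_DS)/R_D. Equating: 38 V_DS² − 29.9 V_DS + 1.74 = 0, giving V_DS = 0.0633 V (the root below V_ov).
I_D = (1.74 − 0.0633) / 39 = 0.043 mA.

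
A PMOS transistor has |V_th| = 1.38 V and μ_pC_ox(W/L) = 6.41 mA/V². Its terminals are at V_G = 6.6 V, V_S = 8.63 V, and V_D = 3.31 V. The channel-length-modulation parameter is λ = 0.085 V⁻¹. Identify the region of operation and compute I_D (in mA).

V_SG = V_S − V_G = 8.63 − 6.6 = 2.03 V; V_SD = V_S − V_D = 8.63 − 3.31 = 5.32 V.
V_ov = V_SG − |V_th| = 2.03 − 1.38 = 0.65 V.
Since V_SD = 5.32 V ≥ V_ov = 0.65 V, the device is in saturation.
I_D = ½ k_p V_ov² (1 + λ V_SD) = 0.5 × 6.41 × 0.65² × (1 + 0.085 × 5.32) = 1.97 mA.

Saturation; I_D = 1.97 mA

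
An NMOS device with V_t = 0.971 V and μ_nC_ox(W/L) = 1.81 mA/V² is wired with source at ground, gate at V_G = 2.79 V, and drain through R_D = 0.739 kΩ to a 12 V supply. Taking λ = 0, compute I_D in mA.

V_GS = V_G = 2.79 V, so V_ov = 2.79 − 0.971 = 1.82 V.
Assume saturation: I_D = ½ k_n V_ov² = 0.5 × 1.81 × 1.82² = 2.99 mA, giving V_DS = V_DD − I_D R_D = 12 − 2.99 × 0.739 = 9.79 V.
V_DS = 9.79 V ≥ V_ov = 1.82 V, confirming saturation.

I_D = 2.99 mA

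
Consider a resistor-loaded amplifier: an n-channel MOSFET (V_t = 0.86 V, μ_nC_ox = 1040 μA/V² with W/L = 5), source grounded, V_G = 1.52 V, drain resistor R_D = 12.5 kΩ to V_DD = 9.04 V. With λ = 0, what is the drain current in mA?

I_D = 0.703 mA

V_GS = V_G = 1.52 V, so V_ov = 1.52 − 0.86 = 0.66 V.
k_n = μ_nC_ox · (W/L) = 5.2 mA/V².
Assume saturation: I_D = ½ k_n V_ov² = 0.5 × 5.2 × 0.66² = 1.13 mA, giving V_DS = V_DD − I_D R_D = 9.04 − 1.13 × 12.5 = -5.12 V.
But -5.12 V < V_ov = 0.66 V, so the device is actually in triode.
In triode I_D = k_n[V_ov V_DS − ½ V_DS²] and I_D = (V_DD − V_DS)/R_D. Equating: 32.5 V_DS² − 43.9 V_DS + 9.04 = 0, giving V_DS = 0.253 V (the root below V_ov).
I_D = (9.04 − 0.253) / 12.5 = 0.703 mA.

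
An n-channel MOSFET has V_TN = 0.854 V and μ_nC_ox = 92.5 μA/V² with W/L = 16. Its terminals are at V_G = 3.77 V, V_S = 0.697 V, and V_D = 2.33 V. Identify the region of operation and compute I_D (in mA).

V_GS = V_G − V_S = 3.77 − 0.697 = 3.07 V; V_DS = V_D − V_S = 2.33 − 0.697 = 1.63 V.
k_n = μ_nC_ox · (W/L) = 1.48 mA/V².
V_ov = V_GS − V_TN = 3.07 − 0.854 = 2.22 V.
Since V_DS = 1.63 V < V_ov = 2.22 V, the device is in the triode region.
I_D = k_n [V_ov · V_DS − ½ V_DS²] = 1.48 × [2.22 × 1.63 − 0.5 × 1.63²] = 3.39 mA.

Triode; I_D = 3.39 mA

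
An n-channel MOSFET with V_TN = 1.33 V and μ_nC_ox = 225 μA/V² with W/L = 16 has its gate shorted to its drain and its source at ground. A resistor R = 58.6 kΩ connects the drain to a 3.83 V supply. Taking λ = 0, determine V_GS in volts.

V_GS = 1.48 V

With gate tied to drain, V_GS = V_DS ≥ V_GS − V_TN, so the device is in saturation.
k_n = μ_nC_ox · (W/L) = 3.6 mA/V².
KCL at the drain: ½ k_n (V_GS − V_TN)² = (V_DD − V_GS)/R.
Let x = V_GS − 1.33. Then 105 x² + x − 2.5 = 0, giving x = 0.149 V (positive root), so V_GS = 1.48 V.
I_D = (V_DD − V_GS)/R = (3.83 − 1.48) / 58.6 = 0.0401 mA.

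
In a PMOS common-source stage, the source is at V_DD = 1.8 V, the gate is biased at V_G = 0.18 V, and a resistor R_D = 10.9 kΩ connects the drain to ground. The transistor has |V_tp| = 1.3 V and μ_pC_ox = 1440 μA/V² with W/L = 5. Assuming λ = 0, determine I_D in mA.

V_SG = V_DD − V_G = 1.8 − 0.18 = 1.62 V, so V_ov = 1.62 − 1.3 = 0.32 V.
k_p = μ_pC_ox · (W/L) = 7.2 mA/V².
Assume saturation: I_D = ½ k_p V_ov² = 0.5 × 7.2 × 0.32² = 0.369 mA, giving V_SD = V_DD − I_D R_D = 1.8 − 0.369 × 10.9 = -2.22 V.
But -2.22 V < V_ov = 0.32 V, so the device is actually in triode.
In triode I_D = k_p[V_ov V_SD − ½ V_SD²] and I_D = (V_DD − V_SD)/R_D. Equating: 39.2 V_SD² − 26.11 V_SD + 1.8 = 0, giving V_SD = 0.0781 V (the root below V_ov).
I_D = (1.8 − 0.0781) / 10.9 = 0.158 mA.

I_D = 0.158 mA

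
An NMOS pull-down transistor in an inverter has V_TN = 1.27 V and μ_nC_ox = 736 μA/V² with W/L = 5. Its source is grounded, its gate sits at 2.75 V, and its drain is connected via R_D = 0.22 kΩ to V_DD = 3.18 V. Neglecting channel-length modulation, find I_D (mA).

V_GS = V_G = 2.75 V, so V_ov = 2.75 − 1.27 = 1.48 V.
k_n = μ_nC_ox · (W/L) = 3.68 mA/V².
Assume saturation: I_D = ½ k_n V_ov² = 0.5 × 3.68 × 1.48² = 4.03 mA, giving V_DS = V_DD − I_D R_D = 3.18 − 4.03 × 0.22 = 2.29 V.
V_DS = 2.29 V ≥ V_ov = 1.48 V, confirming saturation.

I_D = 4.03 mA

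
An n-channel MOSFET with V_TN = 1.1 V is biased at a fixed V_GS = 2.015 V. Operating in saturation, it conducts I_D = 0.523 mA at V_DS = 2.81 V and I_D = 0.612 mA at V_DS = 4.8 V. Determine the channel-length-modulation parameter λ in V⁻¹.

With V_GS fixed, I_D ∝ (1 + λ V_DS) in saturation, so I_D2/I_D1 = (1 + λ V_DS2)/(1 + λ V_DS1).
0.612/0.523 = 1.17 = (1 + 4.8 λ)/(1 + 2.81 λ).
Solving: λ (I_D1 V_DS2 − I_D2 V_DS1) = I_D2 − I_D1, so λ = (0.612 − 0.523) / (0.523 × 4.8 − 0.612 × 2.81) = 0.089 / 0.791 = 0.113 V⁻¹.

λ = 0.113 V⁻¹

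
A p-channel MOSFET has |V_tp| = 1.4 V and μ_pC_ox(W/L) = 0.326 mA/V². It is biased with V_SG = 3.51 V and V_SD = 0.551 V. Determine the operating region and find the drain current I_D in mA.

V_ov = V_SG − |V_tp| = 3.51 − 1.4 = 2.11 V.
Since V_SD = 0.551 V < V_ov = 2.11 V, the device is in the triode region.
I_D = k_p [V_ov · V_SD − ½ V_SD²] = 0.326 × [2.11 × 0.551 − 0.5 × 0.551²] = 0.33 mA.

Triode; I_D = 0.330 mA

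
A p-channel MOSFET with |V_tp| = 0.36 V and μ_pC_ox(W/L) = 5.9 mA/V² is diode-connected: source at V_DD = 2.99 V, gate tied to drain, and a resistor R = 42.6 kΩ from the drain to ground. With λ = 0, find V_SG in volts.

With gate tied to drain, V_SG = V_SD ≥ V_SG − |V_tp|, so the device is in saturation.
KCL at the drain: ½ k_p (V_SG − |V_tp|)² = (V_DD − V_SG)/R.
Let x = V_SG − 0.36. Then 126 x² + x − 2.63 = 0, giving x = 0.141 V (positive root), so V_SG = 0.501 V.
I_D = (V_DD − V_SG)/R = (2.99 − 0.501) / 42.6 = 0.0584 mA.

V_SG = 0.501 V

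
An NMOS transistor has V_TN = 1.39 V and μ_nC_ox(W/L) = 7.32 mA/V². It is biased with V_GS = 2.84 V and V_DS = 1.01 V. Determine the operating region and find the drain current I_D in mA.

V_ov = V_GS − V_TN = 2.84 − 1.39 = 1.45 V.
Since V_DS = 1.01 V < V_ov = 1.45 V, the device is in the triode region.
I_D = k_n [V_ov · V_DS − ½ V_DS²] = 7.32 × [1.45 × 1.01 − 0.5 × 1.01²] = 6.99 mA.

Triode; I_D = 6.99 mA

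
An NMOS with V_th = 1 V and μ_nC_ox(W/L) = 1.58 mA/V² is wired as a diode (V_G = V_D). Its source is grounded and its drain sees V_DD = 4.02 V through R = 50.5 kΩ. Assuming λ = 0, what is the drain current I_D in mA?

With gate tied to drain, V_GS = V_DS ≥ V_GS − V_th, so the device is in saturation.
KCL at the drain: ½ k_n (V_GS − V_th)² = (V_DD − V_GS)/R.
Let x = V_GS − 1. Then 39.9 x² + x − 3.02 = 0, giving x = 0.263 V (positive root), so V_GS = 1.26 V.
I_D = (V_DD − V_GS)/R = (4.02 − 1.26) / 50.5 = 0.0546 mA.

I_D = 0.0546 mA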